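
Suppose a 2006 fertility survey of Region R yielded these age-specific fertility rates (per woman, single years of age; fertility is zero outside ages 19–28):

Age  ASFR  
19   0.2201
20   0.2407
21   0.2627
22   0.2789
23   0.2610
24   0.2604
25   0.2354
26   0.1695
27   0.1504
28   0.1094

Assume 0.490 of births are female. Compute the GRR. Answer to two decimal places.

1.07

Proportion female at birth = 0.490.
Sum of ASFRs = 0.2201 + 0.2407 + 0.2627 + 0.2789 + 0.2610 + 0.2604 + 0.2354 + 0.1695 + 0.1504 + 0.1094 = 2.1885
TFR = 2.1885
GRR = 0.490 × 2.1885 = 1.07237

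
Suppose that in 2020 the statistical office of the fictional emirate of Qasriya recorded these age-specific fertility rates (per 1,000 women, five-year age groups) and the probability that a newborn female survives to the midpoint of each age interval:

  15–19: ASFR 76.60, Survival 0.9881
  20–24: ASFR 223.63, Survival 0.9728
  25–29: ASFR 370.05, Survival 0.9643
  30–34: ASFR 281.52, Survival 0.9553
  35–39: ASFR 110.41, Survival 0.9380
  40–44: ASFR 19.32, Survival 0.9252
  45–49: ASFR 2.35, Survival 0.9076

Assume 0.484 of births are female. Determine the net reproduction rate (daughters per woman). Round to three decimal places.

Proportion female at birth = 0.484.
Weighting each age-specific rate by interval width and survival:
  15–19: 5 × 76.60/1000 × 0.9881 = 0.37844
  20–24: 5 × 223.63/1000 × 0.9728 = 1.08774
  25–29: 5 × 370.05/1000 × 0.9643 = 1.78420
  30–34: 5 × 281.52/1000 × 0.9553 = 1.34468
  35–39: 5 × 110.41/1000 × 0.9380 = 0.51782
  40–44: 5 × 19.32/1000 × 0.9252 = 0.08937
  45–49: 5 × 2.35/1000 × 0.9076 = 0.01066
Sum = 5.21291
NRR = 0.484 × 5.21291 = 2.52305
An NRR exceeding 1 indicates intrinsic growth under these rates.

2.523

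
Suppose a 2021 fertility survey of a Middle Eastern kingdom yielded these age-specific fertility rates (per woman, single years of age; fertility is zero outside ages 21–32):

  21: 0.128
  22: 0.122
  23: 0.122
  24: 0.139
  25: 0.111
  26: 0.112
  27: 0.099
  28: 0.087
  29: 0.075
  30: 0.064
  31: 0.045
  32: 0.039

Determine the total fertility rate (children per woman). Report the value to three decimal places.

Sum of ASFRs = 0.128 + 0.122 + 0.122 + 0.139 + 0.111 + 0.112 + 0.099 + 0.087 + 0.075 + 0.064 + 0.045 + 0.039 = 1.143
TFR = 1.143

1.143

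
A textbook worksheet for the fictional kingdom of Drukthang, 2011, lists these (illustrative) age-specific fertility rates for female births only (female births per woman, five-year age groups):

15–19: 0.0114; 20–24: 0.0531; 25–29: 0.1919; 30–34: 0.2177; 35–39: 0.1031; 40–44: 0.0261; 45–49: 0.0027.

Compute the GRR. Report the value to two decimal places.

Sum of female ASFRs = 0.0114 + 0.0531 + 0.1919 + 0.2177 + 0.1031 + 0.0261 + 0.0027 = 0.6060
GRR = 5 × 0.6060 = 3.03

3.03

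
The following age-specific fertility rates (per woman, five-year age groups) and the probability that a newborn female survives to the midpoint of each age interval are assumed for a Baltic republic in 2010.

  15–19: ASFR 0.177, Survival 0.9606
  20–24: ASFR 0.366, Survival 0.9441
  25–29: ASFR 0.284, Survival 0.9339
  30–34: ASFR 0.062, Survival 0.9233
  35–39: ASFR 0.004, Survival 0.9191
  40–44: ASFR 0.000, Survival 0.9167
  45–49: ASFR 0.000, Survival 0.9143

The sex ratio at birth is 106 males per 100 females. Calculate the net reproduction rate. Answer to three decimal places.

Proportion female at birth = 100 / (100 + 106) = 0.48544.
Each age group contributes 5 × ASFR × survival:
  15–19: 5 × 0.177 × 0.9606 = 0.85013
  20–24: 5 × 0.366 × 0.9441 = 1.72770
  25–29: 5 × 0.284 × 0.9339 = 1.32614
  30–34: 5 × 0.062 × 0.9233 = 0.28622
  35–39: 5 × 0.004 × 0.9191 = 0.01838
  40–44: 5 × 0.000 × 0.9167 = 0.00000
  45–49: 5 × 0.000 × 0.9143 = 0.00000
Sum = 4.20857
NRR = 0.48544 × 4.20857 = 2.04301

2.043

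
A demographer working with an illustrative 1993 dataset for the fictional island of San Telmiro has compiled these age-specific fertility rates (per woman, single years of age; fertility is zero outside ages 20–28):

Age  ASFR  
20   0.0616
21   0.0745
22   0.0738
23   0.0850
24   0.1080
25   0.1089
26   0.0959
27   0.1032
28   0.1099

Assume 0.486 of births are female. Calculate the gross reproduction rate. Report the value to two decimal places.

Proportion female at birth = 0.486.
Sum of ASFRs = 0.0616 + 0.0745 + 0.0738 + 0.0850 + 0.1080 + 0.1089 + 0.0959 + 0.1032 + 0.1099 = 0.8208
TFR = 0.8208
GRR = 0.486 × 0.8208 = 0.39891

0.40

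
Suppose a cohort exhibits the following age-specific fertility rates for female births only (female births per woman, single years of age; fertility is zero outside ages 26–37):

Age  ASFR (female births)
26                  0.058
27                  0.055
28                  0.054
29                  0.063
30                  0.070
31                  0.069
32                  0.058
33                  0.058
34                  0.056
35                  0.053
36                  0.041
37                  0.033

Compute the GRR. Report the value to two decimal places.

Sum of female ASFRs = 0.058 + 0.055 + 0.054 + 0.063 + 0.070 + 0.069 + 0.058 + 0.058 + 0.056 + 0.053 + 0.041 + 0.033 = 0.668
GRR = 0.668

0.67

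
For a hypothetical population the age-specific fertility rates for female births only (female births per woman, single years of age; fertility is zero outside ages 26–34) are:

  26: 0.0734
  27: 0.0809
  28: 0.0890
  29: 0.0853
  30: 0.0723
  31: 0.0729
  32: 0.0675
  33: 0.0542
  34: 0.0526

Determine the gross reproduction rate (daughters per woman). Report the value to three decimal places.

0.648

Sum of female ASFRs = 0.0734 + 0.0809 + 0.0890 + 0.0853 + 0.0723 + 0.0729 + 0.0675 + 0.0542 + 0.0526 = 0.6481
GRR = 0.6481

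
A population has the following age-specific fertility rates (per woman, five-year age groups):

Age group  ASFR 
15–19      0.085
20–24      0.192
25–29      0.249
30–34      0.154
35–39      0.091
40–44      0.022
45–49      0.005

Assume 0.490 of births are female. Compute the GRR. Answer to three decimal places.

1.955

Proportion female at birth = 0.490.
Sum of ASFRs = 0.085 + 0.192 + 0.249 + 0.154 + 0.091 + 0.022 + 0.005 = 0.798
TFR = 5 × 0.798 = 3.99
GRR = 0.490 × 3.99 = 1.95510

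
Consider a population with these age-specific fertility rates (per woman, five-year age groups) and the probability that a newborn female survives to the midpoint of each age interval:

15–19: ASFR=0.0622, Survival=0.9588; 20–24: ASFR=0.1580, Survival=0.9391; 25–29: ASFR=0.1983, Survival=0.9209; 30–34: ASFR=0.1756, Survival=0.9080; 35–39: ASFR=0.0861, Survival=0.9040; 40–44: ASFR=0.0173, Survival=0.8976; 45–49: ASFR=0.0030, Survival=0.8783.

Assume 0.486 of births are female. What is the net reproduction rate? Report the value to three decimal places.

1.570

Proportion female at birth = 0.486.
Each age group contributes 5 × ASFR × survival:
  15–19: 5 × 0.0622 × 0.9588 = 0.29819
  20–24: 5 × 0.1580 × 0.9391 = 0.74189
  25–29: 5 × 0.1983 × 0.9209 = 0.91307
  30–34: 5 × 0.1756 × 0.9080 = 0.79722
  35–39: 5 × 0.0861 × 0.9040 = 0.38917
  40–44: 5 × 0.0173 × 0.8976 = 0.07764
  45–49: 5 × 0.0030 × 0.8783 = 0.01317
Sum = 3.23035
NRR = 0.486 × 3.23035 = 1.56995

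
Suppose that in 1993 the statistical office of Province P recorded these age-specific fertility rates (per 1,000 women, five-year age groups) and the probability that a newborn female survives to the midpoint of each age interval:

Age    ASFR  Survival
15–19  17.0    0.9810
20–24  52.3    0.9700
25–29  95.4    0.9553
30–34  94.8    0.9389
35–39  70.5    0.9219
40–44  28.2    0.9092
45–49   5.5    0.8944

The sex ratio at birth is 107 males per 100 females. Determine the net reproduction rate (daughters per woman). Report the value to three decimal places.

Proportion female at birth = 100 / (100 + 107) = 0.48309.
Weighting each age-specific rate by interval width and survival:
  15–19: 5 × 17.0/1000 × 0.9810 = 0.08339
  20–24: 5 × 52.3/1000 × 0.9700 = 0.25366
  25–29: 5 × 95.4/1000 × 0.9553 = 0.45568
  30–34: 5 × 94.8/1000 × 0.9389 = 0.44504
  35–39: 5 × 70.5/1000 × 0.9219 = 0.32497
  40–44: 5 × 28.2/1000 × 0.9092 = 0.12820
  45–49: 5 × 5.5/1000 × 0.8944 = 0.02460
Sum = 1.71554
NRR = 0.48309 × 1.71554 = 0.82876
NRR < 1, so the cohort does not fully replace itself.

0.829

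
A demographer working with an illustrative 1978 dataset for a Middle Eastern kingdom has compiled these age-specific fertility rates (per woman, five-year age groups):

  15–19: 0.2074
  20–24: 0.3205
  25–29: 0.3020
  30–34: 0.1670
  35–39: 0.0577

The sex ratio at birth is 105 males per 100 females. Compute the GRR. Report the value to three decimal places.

Proportion female at birth = 100 / (100 + 105) = 0.48780.
Sum of ASFRs = 0.2074 + 0.3205 + 0.3020 + 0.1670 + 0.0577 = 1.0546
TFR = 5 × 1.0546 = 5.273
GRR = 0.48780 × 5.273 = 2.57217

2.572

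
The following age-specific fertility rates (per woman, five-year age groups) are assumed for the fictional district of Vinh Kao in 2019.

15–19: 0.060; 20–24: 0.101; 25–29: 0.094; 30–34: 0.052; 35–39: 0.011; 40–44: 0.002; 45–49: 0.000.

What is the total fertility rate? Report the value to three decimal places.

1.600

Sum of ASFRs = 0.060 + 0.101 + 0.094 + 0.052 + 0.011 + 0.002 + 0.000 = 0.320
TFR = 5 × 0.320 = 1.6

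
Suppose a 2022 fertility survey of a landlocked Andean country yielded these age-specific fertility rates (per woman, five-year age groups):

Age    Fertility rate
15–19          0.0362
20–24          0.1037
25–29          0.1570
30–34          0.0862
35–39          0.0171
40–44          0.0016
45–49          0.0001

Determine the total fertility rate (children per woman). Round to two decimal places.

Sum of ASFRs = 0.0362 + 0.1037 + 0.1570 + 0.0862 + 0.0171 + 0.0016 + 0.0001 = 0.4019
TFR = 5 × 0.4019 = 2.0095

2.01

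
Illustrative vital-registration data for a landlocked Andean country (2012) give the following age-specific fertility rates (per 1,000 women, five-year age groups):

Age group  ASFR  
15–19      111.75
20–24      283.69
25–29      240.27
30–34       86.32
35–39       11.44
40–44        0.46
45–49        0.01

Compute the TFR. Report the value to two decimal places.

3.67

Sum of ASFRs = 111.75 + 283.69 + 240.27 + 86.32 + 11.44 + 0.46 + 0.01 = 733.94
TFR = 5 × 733.94 / 1000 = 3.6697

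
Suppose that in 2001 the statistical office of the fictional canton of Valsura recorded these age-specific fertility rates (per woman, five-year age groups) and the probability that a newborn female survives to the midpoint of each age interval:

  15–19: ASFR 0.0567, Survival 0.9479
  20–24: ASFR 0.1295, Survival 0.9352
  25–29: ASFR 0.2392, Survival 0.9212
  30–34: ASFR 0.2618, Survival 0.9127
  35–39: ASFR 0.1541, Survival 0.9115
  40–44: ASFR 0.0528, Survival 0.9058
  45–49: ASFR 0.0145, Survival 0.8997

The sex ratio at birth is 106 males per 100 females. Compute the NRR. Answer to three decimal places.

2.028

Proportion female at birth = 100 / (100 + 106) = 0.48544.
Each age group contributes 5 × ASFR × survival:
  15–19: 5 × 0.0567 × 0.9479 = 0.26873
  20–24: 5 × 0.1295 × 0.9352 = 0.60554
  25–29: 5 × 0.2392 × 0.9212 = 1.10176
  30–34: 5 × 0.2618 × 0.9127 = 1.19472
  35–39: 5 × 0.1541 × 0.9115 = 0.70231
  40–44: 5 × 0.0528 × 0.9058 = 0.23913
  45–49: 5 × 0.0145 × 0.8997 = 0.06523
Sum = 4.17742
NRR = 0.48544 × 4.17742 = 2.02789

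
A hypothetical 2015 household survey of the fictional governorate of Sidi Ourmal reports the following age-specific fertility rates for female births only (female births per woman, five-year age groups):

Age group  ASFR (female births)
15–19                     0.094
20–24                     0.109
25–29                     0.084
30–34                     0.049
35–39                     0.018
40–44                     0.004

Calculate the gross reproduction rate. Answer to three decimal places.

Sum of female ASFRs = 0.094 + 0.109 + 0.084 + 0.049 + 0.018 + 0.004 = 0.358
GRR = 5 × 0.358 = 1.79

1.790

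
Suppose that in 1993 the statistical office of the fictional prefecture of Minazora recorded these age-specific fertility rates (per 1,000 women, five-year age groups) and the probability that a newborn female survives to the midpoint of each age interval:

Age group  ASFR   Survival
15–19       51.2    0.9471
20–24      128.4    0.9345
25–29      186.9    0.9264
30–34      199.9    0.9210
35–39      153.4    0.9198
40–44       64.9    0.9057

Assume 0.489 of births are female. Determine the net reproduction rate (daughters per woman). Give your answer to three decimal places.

Proportion female at birth = 0.489.
Weighting each age-specific rate by interval width and survival:
  15–19: 5 × 51.2/1000 × 0.9471 = 0.24246
  20–24: 5 × 128.4/1000 × 0.9345 = 0.59995
  25–29: 5 × 186.9/1000 × 0.9264 = 0.86572
  30–34: 5 × 199.9/1000 × 0.9210 = 0.92054
  35–39: 5 × 153.4/1000 × 0.9198 = 0.70549
  40–44: 5 × 64.9/1000 × 0.9057 = 0.29390
Sum = 3.62806
NRR = 0.489 × 3.62806 = 1.77412
NRR > 1, so each generation more than replaces itself.

1.774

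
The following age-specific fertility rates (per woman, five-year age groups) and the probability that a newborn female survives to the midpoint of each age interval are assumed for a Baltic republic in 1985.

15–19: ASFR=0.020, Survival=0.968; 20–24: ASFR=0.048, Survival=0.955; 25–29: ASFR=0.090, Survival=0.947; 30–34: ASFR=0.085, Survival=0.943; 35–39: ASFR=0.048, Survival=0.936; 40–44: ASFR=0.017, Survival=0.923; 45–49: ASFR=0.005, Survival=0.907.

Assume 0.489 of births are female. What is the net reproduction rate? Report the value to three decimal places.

0.723

Proportion female at birth = 0.489.
Weighting each age-specific rate by interval width and survival:
  15–19: 5 × 0.020 × 0.968 = 0.09680
  20–24: 5 × 0.048 × 0.955 = 0.22920
  25–29: 5 × 0.090 × 0.947 = 0.42615
  30–34: 5 × 0.085 × 0.943 = 0.40078
  35–39: 5 × 0.048 × 0.936 = 0.22464
  40–44: 5 × 0.017 × 0.923 = 0.07846
  45–49: 5 × 0.005 × 0.907 = 0.02268
Sum = 1.47871
NRR = 0.489 × 1.47871 = 0.72309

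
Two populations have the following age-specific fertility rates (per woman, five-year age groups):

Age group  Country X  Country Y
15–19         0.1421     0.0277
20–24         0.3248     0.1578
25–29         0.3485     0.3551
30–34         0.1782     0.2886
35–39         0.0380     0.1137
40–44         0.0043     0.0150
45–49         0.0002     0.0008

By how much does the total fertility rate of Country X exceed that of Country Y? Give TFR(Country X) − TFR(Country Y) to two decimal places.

Country X:
  Sum of ASFRs = 0.1421 + 0.3248 + 0.3485 + 0.1782 + 0.0380 + 0.0043 + 0.0002 = 1.0361
  TFR = 5 × 1.0361 = 5.1805
Country Y:
  Sum of ASFRs = 0.0277 + 0.1578 + 0.3551 + 0.2886 + 0.1137 + 0.0150 + 0.0008 = 0.9587
  TFR = 5 × 0.9587 = 4.7935
Difference = 5.1805 − 4.7935 = 0.387

0.39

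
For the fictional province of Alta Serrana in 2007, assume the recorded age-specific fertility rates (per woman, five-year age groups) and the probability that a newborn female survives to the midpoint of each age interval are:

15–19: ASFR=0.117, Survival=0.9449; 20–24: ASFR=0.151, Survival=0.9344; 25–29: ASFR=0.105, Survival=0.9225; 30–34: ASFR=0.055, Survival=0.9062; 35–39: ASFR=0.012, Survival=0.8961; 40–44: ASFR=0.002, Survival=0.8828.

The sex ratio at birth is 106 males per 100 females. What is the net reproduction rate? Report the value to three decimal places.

Proportion female at birth = 100 / (100 + 106) = 0.48544.
Per-age-group product (5 × ASFR × survival probability):
  15–19: 5 × 0.117 × 0.9449 = 0.55277
  20–24: 5 × 0.151 × 0.9344 = 0.70547
  25–29: 5 × 0.105 × 0.9225 = 0.48431
  30–34: 5 × 0.055 × 0.9062 = 0.24921
  35–39: 5 × 0.012 × 0.8961 = 0.05377
  40–44: 5 × 0.002 × 0.8828 = 0.00883
Sum = 2.05436
NRR = 0.48544 × 2.05436 = 0.99727

0.997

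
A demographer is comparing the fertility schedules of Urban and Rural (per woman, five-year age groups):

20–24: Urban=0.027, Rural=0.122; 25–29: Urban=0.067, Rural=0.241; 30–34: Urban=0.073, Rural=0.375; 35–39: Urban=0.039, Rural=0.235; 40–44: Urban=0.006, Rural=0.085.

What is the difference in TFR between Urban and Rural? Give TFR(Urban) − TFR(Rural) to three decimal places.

Urban:
  Sum of ASFRs = 0.027 + 0.067 + 0.073 + 0.039 + 0.006 = 0.212
  TFR = 5 × 0.212 = 1.06
Rural:
  Sum of ASFRs = 0.122 + 0.241 + 0.375 + 0.235 + 0.085 = 1.058
  TFR = 5 × 1.058 = 5.29
Difference = 1.06 − 5.29 = -4.23

-4.230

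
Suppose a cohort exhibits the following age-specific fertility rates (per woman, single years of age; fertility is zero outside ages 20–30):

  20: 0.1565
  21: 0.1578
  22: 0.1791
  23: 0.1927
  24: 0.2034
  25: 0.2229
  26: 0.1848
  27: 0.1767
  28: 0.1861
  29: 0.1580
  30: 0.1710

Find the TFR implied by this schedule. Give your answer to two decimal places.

1.99

Sum of ASFRs = 0.1565 + 0.1578 + 0.1791 + 0.1927 + 0.2034 + 0.2229 + 0.1848 + 0.1767 + 0.1861 + 0.1580 + 0.1710 = 1.9890
TFR = 1.989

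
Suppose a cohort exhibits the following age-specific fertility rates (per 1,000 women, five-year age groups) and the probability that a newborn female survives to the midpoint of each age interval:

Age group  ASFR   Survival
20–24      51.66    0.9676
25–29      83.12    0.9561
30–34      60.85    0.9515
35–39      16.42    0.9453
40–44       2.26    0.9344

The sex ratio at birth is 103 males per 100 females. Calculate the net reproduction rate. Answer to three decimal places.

0.505

Proportion female at birth = 100 / (100 + 103) = 0.49261.
Per-age-group product (5 × ASFR × survival probability):
  20–24: 5 × 51.66/1000 × 0.9676 = 0.24993
  25–29: 5 × 83.12/1000 × 0.9561 = 0.39736
  30–34: 5 × 60.85/1000 × 0.9515 = 0.28949
  35–39: 5 × 16.42/1000 × 0.9453 = 0.07761
  40–44: 5 × 2.26/1000 × 0.9344 = 0.01056
Sum = 1.02495
NRR = 0.49261 × 1.02495 = 0.50490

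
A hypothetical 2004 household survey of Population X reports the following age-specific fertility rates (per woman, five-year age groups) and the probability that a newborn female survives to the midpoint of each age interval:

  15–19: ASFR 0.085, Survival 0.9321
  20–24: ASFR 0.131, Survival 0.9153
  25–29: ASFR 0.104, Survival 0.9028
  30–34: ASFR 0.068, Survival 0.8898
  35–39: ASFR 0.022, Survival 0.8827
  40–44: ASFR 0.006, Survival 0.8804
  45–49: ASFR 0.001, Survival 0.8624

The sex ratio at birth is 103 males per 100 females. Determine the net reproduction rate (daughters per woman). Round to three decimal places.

Proportion female at birth = 100 / (100 + 103) = 0.49261.
Each age group contributes 5 × ASFR × survival:
  15–19: 5 × 0.085 × 0.9321 = 0.39614
  20–24: 5 × 0.131 × 0.9153 = 0.59952
  25–29: 5 × 0.104 × 0.9028 = 0.46946
  30–34: 5 × 0.068 × 0.8898 = 0.30253
  35–39: 5 × 0.022 × 0.8827 = 0.09710
  40–44: 5 × 0.006 × 0.8804 = 0.02641
  45–49: 5 × 0.001 × 0.8624 = 0.00431
Sum = 1.89547
NRR = 0.49261 × 1.89547 = 0.93373

0.934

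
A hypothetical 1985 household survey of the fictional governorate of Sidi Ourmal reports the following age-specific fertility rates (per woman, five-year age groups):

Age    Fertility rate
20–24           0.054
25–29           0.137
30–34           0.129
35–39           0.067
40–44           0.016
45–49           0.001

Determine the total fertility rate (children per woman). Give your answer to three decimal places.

2.020

Sum of ASFRs = 0.054 + 0.137 + 0.129 + 0.067 + 0.016 + 0.001 = 0.404
TFR = 5 × 0.404 = 2.02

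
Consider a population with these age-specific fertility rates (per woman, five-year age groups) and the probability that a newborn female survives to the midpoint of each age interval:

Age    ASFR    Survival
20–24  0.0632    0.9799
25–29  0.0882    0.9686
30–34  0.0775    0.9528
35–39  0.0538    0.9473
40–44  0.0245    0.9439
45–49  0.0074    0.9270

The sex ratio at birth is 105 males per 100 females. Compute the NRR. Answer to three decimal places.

Proportion female at birth = 100 / (100 + 105) = 0.48780.
Weighting each age-specific rate by interval width and survival:
  20–24: 5 × 0.0632 × 0.9799 = 0.30965
  25–29: 5 × 0.0882 × 0.9686 = 0.42715
  30–34: 5 × 0.0775 × 0.9528 = 0.36921
  35–39: 5 × 0.0538 × 0.9473 = 0.25482
  40–44: 5 × 0.0245 × 0.9439 = 0.11563
  45–49: 5 × 0.0074 × 0.9270 = 0.03430
Sum = 1.51076
NRR = 0.48780 × 1.51076 = 0.73695
NRR < 1, so the cohort does not fully replace itself.

0.737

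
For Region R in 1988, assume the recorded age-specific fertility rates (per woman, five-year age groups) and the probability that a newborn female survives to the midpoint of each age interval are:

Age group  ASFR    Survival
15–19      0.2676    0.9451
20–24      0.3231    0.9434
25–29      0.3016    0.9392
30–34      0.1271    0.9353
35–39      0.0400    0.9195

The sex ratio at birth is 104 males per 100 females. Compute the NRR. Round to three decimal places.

2.443

Proportion female at birth = 100 / (100 + 104) = 0.49020.
Each age group contributes 5 × ASFR × survival:
  15–19: 5 × 0.2676 × 0.9451 = 1.26454
  20–24: 5 × 0.3231 × 0.9434 = 1.52406
  25–29: 5 × 0.3016 × 0.9392 = 1.41631
  30–34: 5 × 0.1271 × 0.9353 = 0.59438
  35–39: 5 × 0.0400 × 0.9195 = 0.18390
Sum = 4.98319
NRR = 0.49020 × 4.98319 = 2.44276
With NRR above 1 the population is above replacement fertility.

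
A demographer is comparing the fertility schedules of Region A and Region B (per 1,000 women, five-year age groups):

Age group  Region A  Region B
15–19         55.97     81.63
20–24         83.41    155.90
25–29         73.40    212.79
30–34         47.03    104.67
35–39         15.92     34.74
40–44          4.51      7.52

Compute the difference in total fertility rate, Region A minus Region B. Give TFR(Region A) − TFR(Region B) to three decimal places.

Region A:
  Sum of ASFRs = 55.97 + 83.41 + 73.40 + 47.03 + 15.92 + 4.51 = 280.24
  TFR = 5 × 280.24 / 1000 = 1.4012
Region B:
  Sum of ASFRs = 81.63 + 155.90 + 212.79 + 104.67 + 34.74 + 7.52 = 597.25
  TFR = 5 × 597.25 / 1000 = 2.98625
Difference = 1.4012 − 2.98625 = -1.58505

-1.585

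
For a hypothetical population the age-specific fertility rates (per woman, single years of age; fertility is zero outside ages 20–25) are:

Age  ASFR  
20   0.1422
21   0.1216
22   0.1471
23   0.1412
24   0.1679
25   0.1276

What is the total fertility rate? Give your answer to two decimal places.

0.85

Sum of ASFRs = 0.1422 + 0.1216 + 0.1471 + 0.1412 + 0.1679 + 0.1276 = 0.8476
TFR = 0.8476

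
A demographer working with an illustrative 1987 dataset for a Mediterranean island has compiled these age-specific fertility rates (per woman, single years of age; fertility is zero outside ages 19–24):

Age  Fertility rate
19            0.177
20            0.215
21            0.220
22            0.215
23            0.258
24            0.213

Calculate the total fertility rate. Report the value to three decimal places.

Sum of ASFRs = 0.177 + 0.215 + 0.220 + 0.215 + 0.258 + 0.213 = 1.298
TFR = 1.298

1.298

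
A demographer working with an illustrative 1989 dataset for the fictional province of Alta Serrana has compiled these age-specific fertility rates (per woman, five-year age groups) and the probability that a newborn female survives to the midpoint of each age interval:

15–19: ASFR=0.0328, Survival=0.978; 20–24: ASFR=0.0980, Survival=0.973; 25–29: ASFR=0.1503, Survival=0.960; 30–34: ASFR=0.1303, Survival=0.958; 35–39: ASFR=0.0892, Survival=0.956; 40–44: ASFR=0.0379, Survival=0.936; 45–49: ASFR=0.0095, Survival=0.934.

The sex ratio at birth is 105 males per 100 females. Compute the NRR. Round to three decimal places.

Proportion female at birth = 100 / (100 + 105) = 0.48780.
Per-age-group product (5 × ASFR × survival probability):
  15–19: 5 × 0.0328 × 0.978 = 0.16039
  20–24: 5 × 0.0980 × 0.973 = 0.47677
  25–29: 5 × 0.1503 × 0.960 = 0.72144
  30–34: 5 × 0.1303 × 0.958 = 0.62414
  35–39: 5 × 0.0892 × 0.956 = 0.42638
  40–44: 5 × 0.0379 × 0.936 = 0.17737
  45–49: 5 × 0.0095 × 0.934 = 0.04437
Sum = 2.63086
NRR = 0.48780 × 2.63086 = 1.28333

1.283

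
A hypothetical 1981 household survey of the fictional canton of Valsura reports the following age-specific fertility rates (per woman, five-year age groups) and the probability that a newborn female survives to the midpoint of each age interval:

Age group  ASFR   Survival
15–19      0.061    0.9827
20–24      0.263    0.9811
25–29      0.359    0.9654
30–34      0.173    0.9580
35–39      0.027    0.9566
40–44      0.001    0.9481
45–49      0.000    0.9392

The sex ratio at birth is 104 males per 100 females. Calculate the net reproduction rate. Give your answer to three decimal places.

2.101

Proportion female at birth = 100 / (100 + 104) = 0.49020.
Weighting each age-specific rate by interval width and survival:
  15–19: 5 × 0.061 × 0.9827 = 0.29972
  20–24: 5 × 0.263 × 0.9811 = 1.29015
  25–29: 5 × 0.359 × 0.9654 = 1.73289
  30–34: 5 × 0.173 × 0.9580 = 0.82867
  35–39: 5 × 0.027 × 0.9566 = 0.12914
  40–44: 5 × 0.001 × 0.9481 = 0.00474
  45–49: 5 × 0.000 × 0.9392 = 0.00000
Sum = 4.28531
NRR = 0.49020 × 4.28531 = 2.10066
With NRR above 1 the population is above replacement fertility.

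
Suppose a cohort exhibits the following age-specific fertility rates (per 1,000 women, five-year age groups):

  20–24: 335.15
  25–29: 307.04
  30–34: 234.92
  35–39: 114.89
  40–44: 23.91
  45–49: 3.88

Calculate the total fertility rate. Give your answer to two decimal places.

5.10

Sum of ASFRs = 335.15 + 307.04 + 234.92 + 114.89 + 23.91 + 3.88 = 1019.79
TFR = 5 × 1019.79 / 1000 = 5.09895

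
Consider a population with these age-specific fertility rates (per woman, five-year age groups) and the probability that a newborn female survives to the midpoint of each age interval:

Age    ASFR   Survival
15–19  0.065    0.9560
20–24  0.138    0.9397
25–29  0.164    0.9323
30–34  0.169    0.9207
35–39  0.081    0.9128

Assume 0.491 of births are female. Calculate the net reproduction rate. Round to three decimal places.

Proportion female at birth = 0.491.
Each age group contributes 5 × ASFR × survival:
  15–19: 5 × 0.065 × 0.9560 = 0.31070
  20–24: 5 × 0.138 × 0.9397 = 0.64839
  25–29: 5 × 0.164 × 0.9323 = 0.76449
  30–34: 5 × 0.169 × 0.9207 = 0.77799
  35–39: 5 × 0.081 × 0.9128 = 0.36968
Sum = 2.87125
NRR = 0.491 × 2.87125 = 1.40978

1.410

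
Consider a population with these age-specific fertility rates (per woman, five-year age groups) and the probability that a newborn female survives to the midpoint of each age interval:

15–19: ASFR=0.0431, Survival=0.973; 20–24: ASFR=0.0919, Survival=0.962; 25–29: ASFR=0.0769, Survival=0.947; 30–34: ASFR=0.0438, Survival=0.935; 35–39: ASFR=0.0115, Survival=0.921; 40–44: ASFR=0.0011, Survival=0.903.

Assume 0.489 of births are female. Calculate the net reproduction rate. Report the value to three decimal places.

0.625

Proportion female at birth = 0.489.
Each age group contributes 5 × ASFR × survival:
  15–19: 5 × 0.0431 × 0.973 = 0.20968
  20–24: 5 × 0.0919 × 0.962 = 0.44204
  25–29: 5 × 0.0769 × 0.947 = 0.36412
  30–34: 5 × 0.0438 × 0.935 = 0.20477
  35–39: 5 × 0.0115 × 0.921 = 0.05296
  40–44: 5 × 0.0011 × 0.903 = 0.00497
Sum = 1.27854
NRR = 0.489 × 1.27854 = 0.62521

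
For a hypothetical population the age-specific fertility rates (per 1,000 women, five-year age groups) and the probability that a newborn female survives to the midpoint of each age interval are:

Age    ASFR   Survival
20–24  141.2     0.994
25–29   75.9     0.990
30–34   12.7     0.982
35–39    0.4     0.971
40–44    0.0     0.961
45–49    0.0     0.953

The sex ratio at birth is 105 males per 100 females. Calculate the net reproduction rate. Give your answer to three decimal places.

Proportion female at birth = 100 / (100 + 105) = 0.48780.
Per-age-group product (5 × ASFR × survival probability):
  20–24: 5 × 141.2/1000 × 0.994 = 0.70176
  25–29: 5 × 75.9/1000 × 0.990 = 0.37571
  30–34: 5 × 12.7/1000 × 0.982 = 0.06236
  35–39: 5 × 0.4/1000 × 0.971 = 0.00194
  40–44: 5 × 0.0/1000 × 0.961 = 0.00000
  45–49: 5 × 0.0/1000 × 0.953 = 0.00000
Sum = 1.14177
NRR = 0.48780 × 1.14177 = 0.55696
An NRR under 1 implies long-run decline under these rates.

0.557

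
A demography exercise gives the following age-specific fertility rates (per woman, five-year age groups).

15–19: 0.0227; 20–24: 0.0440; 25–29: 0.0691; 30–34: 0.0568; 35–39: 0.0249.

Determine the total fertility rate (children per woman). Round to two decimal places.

Sum of ASFRs = 0.0227 + 0.0440 + 0.0691 + 0.0568 + 0.0249 = 0.2175
TFR = 5 × 0.2175 = 1.0875

1.09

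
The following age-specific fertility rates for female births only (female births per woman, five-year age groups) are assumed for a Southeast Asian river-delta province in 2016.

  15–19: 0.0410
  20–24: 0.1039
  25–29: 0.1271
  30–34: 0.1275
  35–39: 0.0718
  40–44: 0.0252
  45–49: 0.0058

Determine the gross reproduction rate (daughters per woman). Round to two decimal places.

2.51

Sum of female ASFRs = 0.0410 + 0.1039 + 0.1271 + 0.1275 + 0.0718 + 0.0252 + 0.0058 = 0.5023
GRR = 5 × 0.5023 = 2.5115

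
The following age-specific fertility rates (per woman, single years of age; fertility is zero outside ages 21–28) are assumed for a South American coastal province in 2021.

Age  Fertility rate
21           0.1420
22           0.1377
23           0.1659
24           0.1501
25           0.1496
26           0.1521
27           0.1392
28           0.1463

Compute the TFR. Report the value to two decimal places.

Sum of ASFRs = 0.1420 + 0.1377 + 0.1659 + 0.1501 + 0.1496 + 0.1521 + 0.1392 + 0.1463 = 1.1829
TFR = 1.1829

1.18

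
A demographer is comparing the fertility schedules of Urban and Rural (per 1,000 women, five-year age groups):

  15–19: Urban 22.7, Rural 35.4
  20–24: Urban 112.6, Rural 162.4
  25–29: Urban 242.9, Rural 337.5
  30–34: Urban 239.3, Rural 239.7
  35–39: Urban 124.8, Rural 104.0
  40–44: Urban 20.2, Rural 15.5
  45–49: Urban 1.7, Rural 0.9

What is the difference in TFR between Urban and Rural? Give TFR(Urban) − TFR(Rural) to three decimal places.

-0.656

Urban:
  Sum of ASFRs = 22.7 + 112.6 + 242.9 + 239.3 + 124.8 + 20.2 + 1.7 = 764.2
  TFR = 5 × 764.2 / 1000 = 3.821
Rural:
  Sum of ASFRs = 35.4 + 162.4 + 337.5 + 239.7 + 104.0 + 15.5 + 0.9 = 895.4
  TFR = 5 × 895.4 / 1000 = 4.477
Difference = 3.821 − 4.477 = -0.656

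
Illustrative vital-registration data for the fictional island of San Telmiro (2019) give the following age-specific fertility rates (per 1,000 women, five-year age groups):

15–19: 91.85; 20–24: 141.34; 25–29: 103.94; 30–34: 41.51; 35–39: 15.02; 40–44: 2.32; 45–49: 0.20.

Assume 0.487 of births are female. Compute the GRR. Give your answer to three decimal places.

Proportion female at birth = 0.487.
Sum of ASFRs = 91.85 + 141.34 + 103.94 + 41.51 + 15.02 + 2.32 + 0.20 = 396.18
TFR = 5 × 396.18 / 1000 = 1.9809
GRR = 0.487 × 1.9809 = 0.96470

0.965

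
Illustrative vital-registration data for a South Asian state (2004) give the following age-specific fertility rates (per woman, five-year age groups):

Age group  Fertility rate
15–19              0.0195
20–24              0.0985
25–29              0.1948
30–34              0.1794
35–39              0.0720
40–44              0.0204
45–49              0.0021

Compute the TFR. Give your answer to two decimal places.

2.93

Sum of ASFRs = 0.0195 + 0.0985 + 0.1948 + 0.1794 + 0.0720 + 0.0204 + 0.0021 = 0.5867
TFR = 5 × 0.5867 = 2.9335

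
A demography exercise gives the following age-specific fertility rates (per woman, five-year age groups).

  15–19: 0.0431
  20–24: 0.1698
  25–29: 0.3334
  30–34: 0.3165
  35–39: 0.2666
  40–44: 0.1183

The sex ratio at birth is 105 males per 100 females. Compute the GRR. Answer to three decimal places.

Proportion female at birth = 100 / (100 + 105) = 0.48780.
Sum of ASFRs = 0.0431 + 0.1698 + 0.3334 + 0.3165 + 0.2666 + 0.1183 = 1.2477
TFR = 5 × 1.2477 = 6.2385
GRR = 0.48780 × 6.2385 = 3.04314

3.043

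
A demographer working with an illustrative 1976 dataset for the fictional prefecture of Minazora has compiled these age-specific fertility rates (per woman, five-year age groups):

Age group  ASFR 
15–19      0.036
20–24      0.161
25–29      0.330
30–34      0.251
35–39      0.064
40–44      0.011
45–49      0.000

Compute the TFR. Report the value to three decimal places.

Sum of ASFRs = 0.036 + 0.161 + 0.330 + 0.251 + 0.064 + 0.011 + 0.000 = 0.853
TFR = 5 × 0.853 = 4.265

4.265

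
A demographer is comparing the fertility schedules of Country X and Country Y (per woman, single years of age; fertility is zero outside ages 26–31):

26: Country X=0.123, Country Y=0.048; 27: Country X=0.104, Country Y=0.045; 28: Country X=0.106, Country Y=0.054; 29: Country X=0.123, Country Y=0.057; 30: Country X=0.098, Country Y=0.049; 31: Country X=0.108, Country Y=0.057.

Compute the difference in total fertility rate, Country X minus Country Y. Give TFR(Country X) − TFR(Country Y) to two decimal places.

Country X:
  Sum of ASFRs = 0.123 + 0.104 + 0.106 + 0.123 + 0.098 + 0.108 = 0.662
  TFR = 0.662
Country Y:
  Sum of ASFRs = 0.048 + 0.045 + 0.054 + 0.057 + 0.049 + 0.057 = 0.310
  TFR = 0.31
Difference = 0.662 − 0.31 = 0.352

0.35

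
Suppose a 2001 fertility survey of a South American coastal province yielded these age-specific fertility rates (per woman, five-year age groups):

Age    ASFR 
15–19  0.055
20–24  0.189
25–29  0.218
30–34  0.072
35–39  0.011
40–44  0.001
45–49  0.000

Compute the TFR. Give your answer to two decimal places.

Sum of ASFRs = 0.055 + 0.189 + 0.218 + 0.072 + 0.011 + 0.001 + 0.000 = 0.546
TFR = 5 × 0.546 = 2.73

2.73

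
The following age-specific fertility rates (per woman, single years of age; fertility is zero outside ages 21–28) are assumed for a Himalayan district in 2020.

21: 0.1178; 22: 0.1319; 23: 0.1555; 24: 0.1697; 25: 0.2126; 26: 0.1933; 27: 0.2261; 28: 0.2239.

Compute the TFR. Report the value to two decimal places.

1.43

Sum of ASFRs = 0.1178 + 0.1319 + 0.1555 + 0.1697 + 0.2126 + 0.1933 + 0.2261 + 0.2239 = 1.4308
TFR = 1.4308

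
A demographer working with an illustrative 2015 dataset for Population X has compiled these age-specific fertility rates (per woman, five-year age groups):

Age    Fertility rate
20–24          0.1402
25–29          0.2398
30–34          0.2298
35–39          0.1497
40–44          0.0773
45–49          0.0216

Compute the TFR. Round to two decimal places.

Sum of ASFRs = 0.1402 + 0.2398 + 0.2298 + 0.1497 + 0.0773 + 0.0216 = 0.8584
TFR = 5 × 0.8584 = 4.292

4.29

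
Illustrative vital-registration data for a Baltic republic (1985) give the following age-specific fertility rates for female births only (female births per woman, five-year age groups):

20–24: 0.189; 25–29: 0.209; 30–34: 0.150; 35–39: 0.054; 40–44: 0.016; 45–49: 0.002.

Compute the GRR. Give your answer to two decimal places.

3.10

Sum of female ASFRs = 0.189 + 0.209 + 0.150 + 0.054 + 0.016 + 0.002 = 0.620
GRR = 5 × 0.620 = 3.1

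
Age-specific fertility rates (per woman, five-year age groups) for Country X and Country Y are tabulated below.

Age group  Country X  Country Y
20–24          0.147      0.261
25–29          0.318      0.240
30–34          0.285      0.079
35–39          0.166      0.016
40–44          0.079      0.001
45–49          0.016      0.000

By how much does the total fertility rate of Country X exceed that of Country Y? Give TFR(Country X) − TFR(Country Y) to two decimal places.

2.07

Country X:
  Sum of ASFRs = 0.147 + 0.318 + 0.285 + 0.166 + 0.079 + 0.016 = 1.011
  TFR = 5 × 1.011 = 5.055
Country Y:
  Sum of ASFRs = 0.261 + 0.240 + 0.079 + 0.016 + 0.001 + 0.000 = 0.597
  TFR = 5 × 0.597 = 2.985
Difference = 5.055 − 2.985 = 2.07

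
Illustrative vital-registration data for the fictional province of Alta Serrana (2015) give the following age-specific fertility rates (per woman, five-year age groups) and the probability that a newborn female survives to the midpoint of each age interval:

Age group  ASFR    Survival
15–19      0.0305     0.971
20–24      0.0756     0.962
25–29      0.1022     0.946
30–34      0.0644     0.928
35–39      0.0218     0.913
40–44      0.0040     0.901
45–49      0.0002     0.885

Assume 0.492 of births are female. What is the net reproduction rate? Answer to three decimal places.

Proportion female at birth = 0.492.
Weighting each age-specific rate by interval width and survival:
  15–19: 5 × 0.0305 × 0.971 = 0.14808
  20–24: 5 × 0.0756 × 0.962 = 0.36364
  25–29: 5 × 0.1022 × 0.946 = 0.48341
  30–34: 5 × 0.0644 × 0.928 = 0.29882
  35–39: 5 × 0.0218 × 0.913 = 0.09952
  40–44: 5 × 0.0040 × 0.901 = 0.01802
  45–49: 5 × 0.0002 × 0.885 = 0.00089
Sum = 1.41238
NRR = 0.492 × 1.41238 = 0.69489
NRR < 1, so the cohort does not fully replace itself.

0.695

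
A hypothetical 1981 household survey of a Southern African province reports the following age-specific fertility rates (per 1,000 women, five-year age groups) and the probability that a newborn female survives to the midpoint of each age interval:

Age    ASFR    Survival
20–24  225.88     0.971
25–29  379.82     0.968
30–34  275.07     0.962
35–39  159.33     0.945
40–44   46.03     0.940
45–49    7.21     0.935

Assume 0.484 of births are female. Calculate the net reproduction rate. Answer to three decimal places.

2.546

Proportion female at birth = 0.484.
Each age group contributes 5 × ASFR × survival:
  20–24: 5 × 225.88/1000 × 0.971 = 1.09665
  25–29: 5 × 379.82/1000 × 0.968 = 1.83833
  30–34: 5 × 275.07/1000 × 0.962 = 1.32309
  35–39: 5 × 159.33/1000 × 0.945 = 0.75283
  40–44: 5 × 46.03/1000 × 0.940 = 0.21634
  45–49: 5 × 7.21/1000 × 0.935 = 0.03371
Sum = 5.26095
NRR = 0.484 × 5.26095 = 2.54630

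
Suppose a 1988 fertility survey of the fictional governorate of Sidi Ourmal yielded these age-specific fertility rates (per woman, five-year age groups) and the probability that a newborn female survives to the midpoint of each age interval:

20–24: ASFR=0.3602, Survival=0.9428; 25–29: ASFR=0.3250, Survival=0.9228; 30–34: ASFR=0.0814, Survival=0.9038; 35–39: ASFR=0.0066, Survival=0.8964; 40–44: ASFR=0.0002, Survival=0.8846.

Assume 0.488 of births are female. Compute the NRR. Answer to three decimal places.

1.755

Proportion female at birth = 0.488.
Per-age-group product (5 × ASFR × survival probability):
  20–24: 5 × 0.3602 × 0.9428 = 1.69798
  25–29: 5 × 0.3250 × 0.9228 = 1.49955
  30–34: 5 × 0.0814 × 0.9038 = 0.36785
  35–39: 5 × 0.0066 × 0.8964 = 0.02958
  40–44: 5 × 0.0002 × 0.8846 = 0.00088
Sum = 3.59584
NRR = 0.488 × 3.59584 = 1.75477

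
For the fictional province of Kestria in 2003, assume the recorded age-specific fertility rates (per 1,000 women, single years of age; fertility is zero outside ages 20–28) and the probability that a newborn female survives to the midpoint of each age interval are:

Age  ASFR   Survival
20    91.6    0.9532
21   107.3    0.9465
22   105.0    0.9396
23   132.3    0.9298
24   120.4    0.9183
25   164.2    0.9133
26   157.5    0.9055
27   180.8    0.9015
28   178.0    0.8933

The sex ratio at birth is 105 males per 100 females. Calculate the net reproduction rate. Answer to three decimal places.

0.554

Proportion female at birth = 100 / (100 + 105) = 0.48780.
Per-age-group product (1 × ASFR × survival probability):
  20: 1 × 91.6/1000 × 0.9532 = 0.08731
  21: 1 × 107.3/1000 × 0.9465 = 0.10156
  22: 1 × 105.0/1000 × 0.9396 = 0.09866
  23: 1 × 132.3/1000 × 0.9298 = 0.12301
  24: 1 × 120.4/1000 × 0.9183 = 0.11056
  25: 1 × 164.2/1000 × 0.9133 = 0.14996
  26: 1 × 157.5/1000 × 0.9055 = 0.14262
  27: 1 × 180.8/1000 × 0.9015 = 0.16299
  28: 1 × 178.0/1000 × 0.8933 = 0.15901
Sum = 1.13568
NRR = 0.48780 × 1.13568 = 0.55398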